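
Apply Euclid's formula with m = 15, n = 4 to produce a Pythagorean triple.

a = m² - n² = 15² - 4² = 225 - 16 = 209
b = 2mn = 2·15·4 = 120
c = m² + n² = 225 + 16 = 241
Verify: 209² + 120² = 43681 + 14400 = 58081 = 241² ✓

(209, 120, 241)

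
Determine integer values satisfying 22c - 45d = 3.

Step 1: Check solvability.
gcd(22, 45) = 1
Since 1 divides 3, solutions exist.

Step 2: Apply extended Euclidean algorithm to find gcd.
We find integers such that 22*x0 + 45*y0 = 1

Step 3: Scale the particular solution.
Multiply by 3/1 = 3:
c = -6, d = -3

Step 4: Verify.
22*(-6) - 45*(-3) = 3 = 3 ✓

c = -6, d = -3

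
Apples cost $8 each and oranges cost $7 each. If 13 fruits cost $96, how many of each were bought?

Let a = apples, o = oranges.
a + o = 13
8a + 7o = 96
Substitute o = 13 - a:
8a + 7(13 - a) = 96
(8 - 7)a = 96 - 91
1a = 5
a = 5, o = 13 - 5 = 8

Apples: 5, Oranges: 8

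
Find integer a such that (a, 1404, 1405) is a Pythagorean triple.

a² = c² - b² = 1405² - 1404² = 1974025 - 1971216 = 2809
a = sqrt(2809) = 53

53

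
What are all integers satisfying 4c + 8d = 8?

Step 1: Compute gcd(4, 8) = 4.
Since 4 divides 8, solutions exist.

Step 2: Find a particular solution using extended Euclidean algorithm.
We get c₀ = 2, d₀ = 0.
Check: 4*2 + 8*0 = 8 = 8 ✓

Step 3: Write the general solution.
c = 2 + (8/4)t = 2 + 2t
d = 0 - (4/4)t = 0 - 1t
for any integer t.

c = 2 + 2t, d = 0 - 1t for integer t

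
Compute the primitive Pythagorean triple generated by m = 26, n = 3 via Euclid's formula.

a = m² - n² = 26² - 3² = 676 - 9 = 667
b = 2mn = 2·26·3 = 156
c = m² + n² = 676 + 9 = 685
Verify: 667² + 156² = 444889 + 24336 = 469225 = 685² ✓

(667, 156, 685)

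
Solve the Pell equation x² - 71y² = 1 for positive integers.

We seek the smallest positive integers (x, y) with x² - 71y² = 1, i.e., x² = 71y² + 1.
Try successive y values:
y = 1: x² = 71·1² + 1 = 72, not a perfect square
y = 2: x² = 71·2² + 1 = 285, not a perfect square
y = 3: x² = 71·3² + 1 = 640, not a perfect square
... continuing the search (or via continued fractions) ...
y = 413: x² = 71·413² + 1 = 12110400, x = 3480 ✓

Verify: 3480² - 71·413² = 12110400 - 12110399 = 1 ✓

x = 3480, y = 413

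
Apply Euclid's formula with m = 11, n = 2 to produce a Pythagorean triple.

a = m² - n² = 11² - 2² = 121 - 4 = 117
b = 2mn = 2·11·2 = 44
c = m² + n² = 121 + 4 = 125
Verify: 117² + 44² = 13689 + 1936 = 15625 = 125² ✓

(117, 44, 125)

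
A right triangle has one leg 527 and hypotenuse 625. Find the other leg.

b² = c² - a² = 390625 - 277729 = 112896
b = 336

336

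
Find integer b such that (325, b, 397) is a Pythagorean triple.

b² = c² - a² = 397² - 325² = 157609 - 105625 = 51984
b = sqrt(51984) = 228

228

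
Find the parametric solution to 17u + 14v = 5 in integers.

Step 1: Compute gcd(17, 14) = 1.
Since 1 divides 5, solutions exist.

Step 2: Find a particular solution using extended Euclidean algorithm.
We get u₀ = 25, v₀ = -30.
Check: 17*25 + 14*-30 = 5 = 5 ✓

Step 3: Write the general solution.
u = 25 + (14/1)t = 25 + 14t
v = -30 - (17/1)t = -30 - 17t
for any integer t.

u = 25 + 14t, v = -30 - 17t for integer t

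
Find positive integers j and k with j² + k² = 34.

We need to find integers j, k > 0 such that j² + k² = 34.
Trying j = 3: k² = 34 - 3² = 34 - 9 = 25
k = 5
Check: 3² + 5² = 9 + 25 = 34 ✓

34 = 3² + 5²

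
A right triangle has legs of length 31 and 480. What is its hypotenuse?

c² = a² + b² = 31² + 480² = 961 + 230400 = 231361
c = 481

481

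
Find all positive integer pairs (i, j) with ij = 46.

The positive divisors of 46 are: 1, 2, 23, 46.
Each divisor d gives the pair (d, 46/d):
(1, 46), (2, 23), (23, 2), (46, 1)

(1, 46), (2, 23), (23, 2), (46, 1)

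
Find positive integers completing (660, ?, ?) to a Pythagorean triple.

We need the other leg and hypotenuse such that 660² + x² = c².
Take x = 259, c = 709: 660² + 259² = 435600 + 67081 = 502681 = 709² ✓
Triple: (259, 660, 709)

(259, 660, 709)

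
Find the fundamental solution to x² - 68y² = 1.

We seek the smallest positive integers (x, y) with x² - 68y² = 1, i.e., x² = 68y² + 1.
Try successive y values:
y = 1: x² = 68·1² + 1 = 69, not a perfect square
y = 2: x² = 68·2² + 1 = 273, not a perfect square
y = 3: x² = 68·3² + 1 = 613, not a perfect square
... continuing the search (or via continued fractions) ...
y = 4: x² = 68·4² + 1 = 1089, x = 33 ✓

Verify: 33² - 68·4² = 1089 - 1088 = 1 ✓

x = 33, y = 4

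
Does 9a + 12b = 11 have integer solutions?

Step 1: Compute gcd(9, 12).
gcd(9, 12) = 3

Step 2: Check divisibility.
Does 3 divide 11? 11 = 3 x 3 + 2, so no.

By the theorem on linear Diophantine equations, 9a + 12b = 11 has integer solutions if and only if gcd(9, 12) divides 11. Since 3 does not divide 11, no solutions exist.

No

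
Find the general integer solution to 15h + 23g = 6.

Step 1: Compute gcd(15, 23) = 1.
Since 1 divides 6, solutions exist.

Step 2: Find a particular solution using extended Euclidean algorithm.
We get h₀ = -18, g₀ = 12.
Check: 15*-18 + 23*12 = 6 = 6 ✓

Step 3: Write the general solution.
h = -18 + (23/1)t = -18 + 23t
g = 12 - (15/1)t = 12 - 15t
for any integer t.

h = -18 + 23t, g = 12 - 15t for integer t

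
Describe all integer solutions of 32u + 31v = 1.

Step 1: Compute gcd(32, 31) = 1.
Since 1 divides 1, solutions exist.

Step 2: Find a particular solution using extended Euclidean algorithm.
We get u₀ = 1, v₀ = -1.
Check: 32*1 + 31*-1 = 1 = 1 ✓

Step 3: Write the general solution.
u = 1 + (31/1)t = 1 + 31t
v = -1 - (32/1)t = -1 - 32t
for any integer t.

u = 1 + 31t, v = -1 - 32t for integer t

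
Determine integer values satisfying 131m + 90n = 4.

Step 1: Check solvability.
gcd(131, 90) = 1
Since 1 divides 4, solutions exist.

Step 2: Apply extended Euclidean algorithm to find gcd.
We find integers such that 131*x0 + 90*y0 = 1

Step 3: Scale the particular solution.
Multiply by 4/1 = 4:
m = 44, n = -64

Step 4: Verify.
131*(44) + 90*(-64) = 4 = 4 ✓

m = 44, n = -64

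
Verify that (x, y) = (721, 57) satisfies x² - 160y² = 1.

Compute x² = 721² = 519841
Compute 160y² = 160·57² = 160·3249 = 519840
x² - 160y² = 519841 - 519840 = 1
Since this equals 1, (721, 57) is a solution.

Yes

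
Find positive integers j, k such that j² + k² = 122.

Search for j with 122 - j² a perfect square.
j = 1: 122 - 1² = 122 - 1 = 121 = 11² ✓
So j = 1, k = 11.

j = 1, k = 11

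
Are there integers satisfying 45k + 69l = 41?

Step 1: Compute gcd(45, 69).
gcd(45, 69) = 3

Step 2: Check divisibility.
Does 3 divide 41? 41 = 3 x 13 + 2, so no.

By the theorem on linear Diophantine equations, 45k + 69l = 41 has integer solutions if and only if gcd(45, 69) divides 41. Since 3 does not divide 41, no solutions exist.

No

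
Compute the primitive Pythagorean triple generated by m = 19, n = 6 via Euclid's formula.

a = m² - n² = 19² - 6² = 361 - 36 = 325
b = 2mn = 2·19·6 = 228
c = m² + n² = 361 + 36 = 397
Verify: 325² + 228² = 105625 + 51984 = 157609 = 397² ✓

(325, 228, 397)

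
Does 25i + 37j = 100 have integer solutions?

Step 1: Compute gcd(25, 37).
gcd(25, 37) = 1

Step 2: Check divisibility.
Does 1 divide 100? 100 = 1 x 100, so yes.

By the theorem on linear Diophantine equations, 25i + 37j = 100 has integer solutions if and only if gcd(25, 37) divides 100. Since 1 | 100, solutions exist.

Yes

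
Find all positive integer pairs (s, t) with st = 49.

The positive divisors of 49 are: 1, 7, 49.
Each divisor d gives the pair (d, 49/d):
(1, 49), (7, 7), (49, 1)

(1, 49), (7, 7), (49, 1)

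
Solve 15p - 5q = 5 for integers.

Step 1: Check solvability.
gcd(15, 5) = 5
Since 5 divides 5, solutions exist.

Step 2: Apply extended Euclidean algorithm to find gcd.
We find integers such that 15*x0 + 5*y0 = 5

Step 3: Scale the particular solution.
Multiply by 5/5 = 1:
p = 0, q = -1

Step 4: Verify.
15*(0) - 5*(-1) = 5 = 5 ✓

p = 0, q = -1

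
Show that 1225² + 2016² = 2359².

Compute a² + b² = 1225² + 2016² = 1500625 + 4064256 = 5564881
Compute c² = 2359² = 5564881
Since 5564881 = 5564881, confirmed.

Yes, it is a Pythagorean triple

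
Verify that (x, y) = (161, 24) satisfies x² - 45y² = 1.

Compute x² = 161² = 25921
Compute 45y² = 45·24² = 45·576 = 25920
x² - 45y² = 25921 - 25920 = 1
Since this equals 1, (161, 24) is a solution.

Yes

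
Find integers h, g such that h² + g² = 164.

We need to find integers h, g > 0 such that h² + g² = 164.
Trying h = 8: g² = 164 - 8² = 164 - 64 = 100
g = 10
Check: 8² + 10² = 64 + 100 = 164 ✓

164 = 8² + 10²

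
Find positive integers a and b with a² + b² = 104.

We need to find integers a, b > 0 such that a² + b² = 104.
Trying a = 2: b² = 104 - 2² = 104 - 4 = 100
b = 10
Check: 2² + 10² = 4 + 100 = 104 ✓

104 = 2² + 10²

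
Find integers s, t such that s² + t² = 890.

We need to find integers s, t > 0 such that s² + t² = 890.
Trying s = 7: t² = 890 - 7² = 890 - 49 = 841
t = 29
Check: 7² + 29² = 49 + 841 = 890 ✓

890 = 7² + 29²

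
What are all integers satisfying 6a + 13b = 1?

Step 1: Compute gcd(6, 13) = 1.
Since 1 divides 1, solutions exist.

Step 2: Find a particular solution using extended Euclidean algorithm.
We get a₀ = -2, b₀ = 1.
Check: 6*-2 + 13*1 = 1 = 1 ✓

Step 3: Write the general solution.
a = -2 + (13/1)t = -2 + 13t
b = 1 - (6/1)t = 1 - 6t
for any integer t.

a = -2 + 13t, b = 1 - 6t for integer t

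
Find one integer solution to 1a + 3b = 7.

Step 1: Check solvability.
gcd(1, 3) = 1
Since 1 divides 7, solutions exist.

Step 2: Apply extended Euclidean algorithm to find gcd.
We find integers such that 1*x0 + 3*y0 = 1

Step 3: Scale the particular solution.
Multiply by 7/1 = 7:
a = 7, b = 0

Step 4: Verify.
1*(7) + 3*(0) = 7 = 7 ✓

a = 7, b = 0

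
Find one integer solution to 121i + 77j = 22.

Step 1: Check solvability.
gcd(121, 77) = 11
Since 11 divides 22, solutions exist.

Step 2: Apply extended Euclidean algorithm to find gcd.
We find integers such that 121*x0 + 77*y0 = 11

Step 3: Scale the particular solution.
Multiply by 22/11 = 2:
i = 4, j = -6

Step 4: Verify.
121*(4) + 77*(-6) = 22 = 22 ✓

i = 4, j = -6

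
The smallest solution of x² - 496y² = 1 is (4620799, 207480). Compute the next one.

Solutions to x² - Dy² = 1 are generated by powers of (x₀ + y₀√D).
The next solution satisfies x₁ + y₁√496 = (x₀ + y₀√496)², giving:
x₁ = x₀² + 496y₀² = 4620799² + 496·207480² = 21351783398401 + 21351783398400 = 42703566796801
y₁ = 2x₀y₀ = 2·4620799·207480 = 1917446753040

Verify: 42703566796801² - 496·1917446753040² = 1823594617168844819623833601 - 1823594617168844819623833600 = 1 ✓

x = 42703566796801, y = 1917446753040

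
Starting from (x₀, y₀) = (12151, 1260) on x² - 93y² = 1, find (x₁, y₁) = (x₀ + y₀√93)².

Solutions to x² - Dy² = 1 are generated by powers of (x₀ + y₀√D).
The next solution satisfies x₁ + y₁√93 = (x₀ + y₀√93)², giving:
x₁ = x₀² + 93y₀² = 12151² + 93·1260² = 147646801 + 147646800 = 295293601
y₁ = 2x₀y₀ = 2·12151·1260 = 30620520

Verify: 295293601² - 93·30620520² = 87198310791547201 - 87198310791547200 = 1 ✓

x = 295293601, y = 30620520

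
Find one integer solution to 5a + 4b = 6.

Step 1: Check solvability.
gcd(5, 4) = 1
Since 1 divides 6, solutions exist.

Step 2: Apply extended Euclidean algorithm to find gcd.
We find integers such that 5*x0 + 4*y0 = 1

Step 3: Scale the particular solution.
Multiply by 6/1 = 6:
a = 6, b = -6

Step 4: Verify.
5*(6) + 4*(-6) = 6 = 6 ✓

a = 6, b = -6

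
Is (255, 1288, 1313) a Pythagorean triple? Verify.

Compute a² + b² = 255² + 1288² = 65025 + 1658944 = 1723969
Compute c² = 1313² = 1723969
Since 1723969 = 1723969, confirmed.

Yes, it is a Pythagorean triple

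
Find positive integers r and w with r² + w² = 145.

We need to find integers r, w > 0 such that r² + w² = 145.
Trying r = 1: w² = 145 - 1² = 145 - 1 = 144
w = 12
Check: 1² + 12² = 1 + 144 = 145 ✓

145 = 1² + 12²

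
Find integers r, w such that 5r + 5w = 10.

Step 1: Check solvability.
gcd(5, 5) = 5
Since 5 divides 10, solutions exist.

Step 2: Apply extended Euclidean algorithm to find gcd.
We find integers such that 5*x0 + 5*y0 = 5

Step 3: Scale the particular solution.
Multiply by 10/5 = 2:
r = 0, w = 2

Step 4: Verify.
5*(0) + 5*(2) = 10 = 10 ✓

r = 0, w = 2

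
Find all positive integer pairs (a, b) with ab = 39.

The positive divisors of 39 are: 1, 3, 13, 39.
Each divisor d gives the pair (d, 39/d):
(1, 39), (3, 13), (13, 3), (39, 1)

(1, 39), (3, 13), (13, 3), (39, 1)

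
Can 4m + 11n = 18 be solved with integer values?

Step 1: Compute gcd(4, 11).
gcd(4, 11) = 1

Step 2: Check divisibility.
Does 1 divide 18? 18 = 1 x 18, so yes.

By the theorem on linear Diophantine equations, 4m + 11n = 18 has integer solutions if and only if gcd(4, 11) divides 18. Since 1 | 18, solutions exist.

Yes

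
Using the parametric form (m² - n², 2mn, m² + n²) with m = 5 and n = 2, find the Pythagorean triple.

a = m² - n² = 5² - 2² = 25 - 4 = 21
b = 2mn = 2·5·2 = 20
c = m² + n² = 25 + 4 = 29
Verify: 21² + 20² = 441 + 400 = 841 = 29² ✓

(21, 20, 29)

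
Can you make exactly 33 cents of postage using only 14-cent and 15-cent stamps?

We need non-negative x, y with 14x + 15y = 33.
gcd(14, 15) = 1 divides 33, so integer solutions exist, but checking x = 0..2 shows none with y ≥ 0.
So 33 cannot be made with non-negative stamp counts.

No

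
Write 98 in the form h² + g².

We need to find integers h, g > 0 such that h² + g² = 98.
Trying h = 7: g² = 98 - 7² = 98 - 49 = 49
g = 7
Check: 7² + 7² = 49 + 49 = 98 ✓

98 = 7² + 7²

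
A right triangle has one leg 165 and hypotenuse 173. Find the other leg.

b² = c² - a² = 29929 - 27225 = 2704
b = 52

52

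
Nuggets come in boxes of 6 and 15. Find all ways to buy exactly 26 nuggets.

We need non-negative integers (x, y) with 6x + 15y = 26.
For each x in 0..4, check if 26 - 6x is a non-negative multiple of 15.
No x yields an integer y ≥ 0.

No solution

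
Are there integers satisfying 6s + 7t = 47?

Step 1: Compute gcd(6, 7).
gcd(6, 7) = 1

Step 2: Check divisibility.
Does 1 divide 47? 47 = 1 x 47, so yes.

By the theorem on linear Diophantine equations, 6s + 7t = 47 has integer solutions if and only if gcd(6, 7) divides 47. Since 1 | 47, solutions exist.

Yes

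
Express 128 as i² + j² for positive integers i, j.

We need to find integers i, j > 0 such that i² + j² = 128.
Trying i = 8: j² = 128 - 8² = 128 - 64 = 64
j = 8
Check: 8² + 8² = 64 + 64 = 128 ✓

128 = 8² + 8²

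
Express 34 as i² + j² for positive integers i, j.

We need to find integers i, j > 0 such that i² + j² = 34.
Trying i = 3: j² = 34 - 3² = 34 - 9 = 25
j = 5
Check: 3² + 5² = 9 + 25 = 34 ✓

34 = 3² + 5²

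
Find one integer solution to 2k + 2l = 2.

Step 1: Check solvability.
gcd(2, 2) = 2
Since 2 divides 2, solutions exist.

Step 2: Apply extended Euclidean algorithm to find gcd.
We find integers such that 2*x0 + 2*y0 = 2

Step 3: Scale the particular solution.
Multiply by 2/2 = 1:
k = 0, l = 1

Step 4: Verify.
2*(0) + 2*(1) = 2 = 2 ✓

k = 0, l = 1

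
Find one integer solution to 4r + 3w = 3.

Step 1: Check solvability.
gcd(4, 3) = 1
Since 1 divides 3, solutions exist.

Step 2: Apply extended Euclidean algorithm to find gcd.
We find integers such that 4*x0 + 3*y0 = 1

Step 3: Scale the particular solution.
Multiply by 3/1 = 3:
r = 3, w = -3

Step 4: Verify.
4*(3) + 3*(-3) = 3 = 3 ✓

r = 3, w = -3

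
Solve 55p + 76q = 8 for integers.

Step 1: Check solvability.
gcd(55, 76) = 1
Since 1 divides 8, solutions exist.

Step 2: Apply extended Euclidean algorithm to find gcd.
We find integers such that 55*x0 + 76*y0 = 1

Step 3: Scale the particular solution.
Multiply by 8/1 = 8:
p = -232, q = 168

Step 4: Verify.
55*(-232) + 76*(168) = 8 = 8 ✓

p = -232, q = 168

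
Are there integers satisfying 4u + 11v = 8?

Step 1: Compute gcd(4, 11).
gcd(4, 11) = 1

Step 2: Check divisibility.
Does 1 divide 8? 8 = 1 x 8, so yes.

By the theorem on linear Diophantine equations, 4u + 11v = 8 has integer solutions if and only if gcd(4, 11) divides 8. Since 1 | 8, solutions exist.

Yes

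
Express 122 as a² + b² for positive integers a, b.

We need to find integers a, b > 0 such that a² + b² = 122.
Trying a = 1: b² = 122 - 1² = 122 - 1 = 121
b = 11
Check: 1² + 11² = 1 + 121 = 122 ✓

122 = 1² + 11²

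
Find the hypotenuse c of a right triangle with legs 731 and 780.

c² = a² + b² = 731² + 780² = 534361 + 608400 = 1142761
c = sqrt(1142761) = 1069

1069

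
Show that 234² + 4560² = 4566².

Compute a² + b² = 234² + 4560² = 54756 + 20793600 = 20848356
Compute c² = 4566² = 20848356
Since 20848356 = 20848356, confirmed.

Yes, it is a Pythagorean triple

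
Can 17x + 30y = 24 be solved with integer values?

Step 1: Compute gcd(17, 30).
gcd(17, 30) = 1

Step 2: Check divisibility.
Does 1 divide 24? 24 = 1 x 24, so yes.

By the theorem on linear Diophantine equations, 17x + 30y = 24 has integer solutions if and only if gcd(17, 30) divides 24. Since 1 | 24, solutions exist.

Yes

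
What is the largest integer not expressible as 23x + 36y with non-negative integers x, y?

For two coprime denominations a and b, the Frobenius number (largest value not representable as a non-negative combination) is ab - a - b.
Here gcd(23, 36) = 1, so they are coprime.
F(23, 36) = 23·36 - 23 - 36 = 828 - 59 = 769

769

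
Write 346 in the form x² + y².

We need to find integers x, y > 0 such that x² + y² = 346.
Trying x = 11: y² = 346 - 11² = 346 - 121 = 225
y = 15
Check: 11² + 15² = 121 + 225 = 346 ✓

346 = 11² + 15²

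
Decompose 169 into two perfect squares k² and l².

We need to find integers k, l > 0 such that k² + l² = 169.
Trying k = 5: l² = 169 - 5² = 169 - 25 = 144
l = 12
Check: 5² + 12² = 25 + 144 = 169 ✓

169 = 5² + 12²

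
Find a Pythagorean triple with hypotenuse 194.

We need a² + b² = 194² = 37636.
Trying: 130² + 144² = 16900 + 20736 = 37636 ✓

(130, 144, 194)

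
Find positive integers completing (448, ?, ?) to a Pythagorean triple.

We need the other leg and hypotenuse such that 448² + x² = c².
Take x = 60, c = 452: 448² + 60² = 200704 + 3600 = 204304 = 452² ✓
Triple: (60, 448, 452)

(60, 448, 452)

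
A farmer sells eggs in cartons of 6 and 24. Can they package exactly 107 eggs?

We need non-negative a, b with 6a + 24b = 107.
gcd(6, 24) = 6, and 6 does not divide 107.
No integer solutions exist.

No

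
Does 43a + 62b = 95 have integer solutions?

Step 1: Compute gcd(43, 62).
gcd(43, 62) = 1

Step 2: Check divisibility.
Does 1 divide 95? 95 = 1 x 95, so yes.

By the theorem on linear Diophantine equations, 43a + 62b = 95 has integer solutions if and only if gcd(43, 62) divides 95. Since 1 | 95, solutions exist.

Yes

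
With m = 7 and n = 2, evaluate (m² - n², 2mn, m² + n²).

a = m² - n² = 49 - 4 = 45
b = 2mn = 2·7·2 = 28
c = m² + n² = 49 + 4 = 53
Verify: 45² + 28² = 2025 + 784 = 2809 = 53² ✓

(45, 28, 53)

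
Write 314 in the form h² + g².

We need to find integers h, g > 0 such that h² + g² = 314.
Trying h = 5: g² = 314 - 5² = 314 - 25 = 289
g = 17
Check: 5² + 17² = 25 + 289 = 314 ✓

314 = 5² + 17²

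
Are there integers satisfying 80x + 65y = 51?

Step 1: Compute gcd(80, 65).
gcd(80, 65) = 5

Step 2: Check divisibility.
Does 5 divide 51? 51 = 5 x 10 + 1, so no.

By the theorem on linear Diophantine equations, 80x + 65y = 51 has integer solutions if and only if gcd(80, 65) divides 51. Since 5 does not divide 51, no solutions exist.

No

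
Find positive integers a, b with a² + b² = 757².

We need a² + b² = 757² = 573049.
Trying: 595² + 468² = 354025 + 219024 = 573049 ✓

(595, 468, 757)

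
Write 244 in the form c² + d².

We need to find integers c, d > 0 such that c² + d² = 244.
Trying c = 10: d² = 244 - 10² = 244 - 100 = 144
d = 12
Check: 10² + 12² = 100 + 144 = 244 ✓

244 = 10² + 12²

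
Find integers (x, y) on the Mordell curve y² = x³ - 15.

Try small integer x values and check whether x³ - 15 is a perfect square.
x = 4: x³ - 15 = 4³ - 15 = 64 - 15 = 49
Is 49 a perfect square? 7² = 49 ✓
So (x, y) = (4, 7) is a solution.

x = 4, y = 7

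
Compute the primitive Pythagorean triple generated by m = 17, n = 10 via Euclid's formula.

a = m² - n² = 17² - 10² = 289 - 100 = 189
b = 2mn = 2·17·10 = 340
c = m² + n² = 289 + 100 = 389
Verify: 189² + 340² = 35721 + 115600 = 151321 = 389² ✓

(189, 340, 389)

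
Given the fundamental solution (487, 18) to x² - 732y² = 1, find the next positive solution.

Solutions to x² - Dy² = 1 are generated by powers of (x₀ + y₀√D).
The next solution satisfies x₁ + y₁√732 = (x₀ + y₀√732)², giving:
x₁ = x₀² + 732y₀² = 487² + 732·18² = 237169 + 237168 = 474337
y₁ = 2x₀y₀ = 2·487·18 = 17532

Verify: 474337² - 732·17532² = 224995589569 - 224995589568 = 1 ✓

x = 474337, y = 17532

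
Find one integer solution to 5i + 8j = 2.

Step 1: Check solvability.
gcd(5, 8) = 1
Since 1 divides 2, solutions exist.

Step 2: Apply extended Euclidean algorithm to find gcd.
We find integers such that 5*x0 + 8*y0 = 1

Step 3: Scale the particular solution.
Multiply by 2/1 = 2:
i = -6, j = 4

Step 4: Verify.
5*(-6) + 8*(4) = 2 = 2 ✓

i = -6, j = 4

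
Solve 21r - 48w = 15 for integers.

Step 1: Check solvability.
gcd(21, 48) = 3
Since 3 divides 15, solutions exist.

Step 2: Apply extended Euclidean algorithm to find gcd.
We find integers such that 21*x0 + 48*y0 = 3

Step 3: Scale the particular solution.
Multiply by 15/3 = 5:
r = 35, w = 15

Step 4: Verify.
21*(35) - 48*(15) = 15 = 15 ✓

r = 35, w = 15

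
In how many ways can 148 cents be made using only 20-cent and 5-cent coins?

We need non-negative integers (x, y) with 20x + 5y = 148.
For each x from 0 to 7, check if (148 - 20x) is a non-negative multiple of 5.
Solutions (x, y): none
Count: 0

0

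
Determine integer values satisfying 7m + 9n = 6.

Step 1: Check solvability.
gcd(7, 9) = 1
Since 1 divides 6, solutions exist.

Step 2: Apply extended Euclidean algorithm to find gcd.
We find integers such that 7*x0 + 9*y0 = 1

Step 3: Scale the particular solution.
Multiply by 6/1 = 6:
m = 24, n = -18

Step 4: Verify.
7*(24) + 9*(-18) = 6 = 6 ✓

m = 24, n = -18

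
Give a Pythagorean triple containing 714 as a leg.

We need the other leg and hypotenuse such that 714² + x² = c².
Take x = 152, c = 730: 714² + 152² = 509796 + 23104 = 532900 = 730² ✓
Triple: (714, 152, 730)

(714, 152, 730)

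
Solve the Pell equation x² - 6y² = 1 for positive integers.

We seek the smallest positive integers (x, y) with x² - 6y² = 1, i.e., x² = 6y² + 1.
Try successive y values:
y = 1: x² = 6·1² + 1 = 7, not a perfect square
y = 2: x² = 6·2² + 1 = 25, x = 5 ✓

Verify: 5² - 6·2² = 25 - 24 = 1 ✓

x = 5, y = 2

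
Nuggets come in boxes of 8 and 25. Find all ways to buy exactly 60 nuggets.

We need non-negative integers (x, y) with 8x + 25y = 60.
For each x in 0..7, check if 60 - 8x is a non-negative multiple of 25.
No x yields an integer y ≥ 0.

No solution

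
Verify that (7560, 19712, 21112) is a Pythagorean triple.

Compute a² + b² = 7560² + 19712² = 57153600 + 388562944 = 445716544
Compute c² = 21112² = 445716544
Since 445716544 = 445716544, confirmed.

Yes, it is a Pythagorean triple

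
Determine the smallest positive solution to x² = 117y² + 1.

We seek the smallest positive integers (x, y) with x² - 117y² = 1, i.e., x² = 117y² + 1.
Try successive y values:
y = 1: x² = 117·1² + 1 = 118, not a perfect square
y = 2: x² = 117·2² + 1 = 469, not a perfect square
y = 3: x² = 117·3² + 1 = 1054, not a perfect square
... continuing the search (or via continued fractions) ...
y = 60: x² = 117·60² + 1 = 421201, x = 649 ✓

Verify: 649² - 117·60² = 421201 - 421200 = 1 ✓

x = 649, y = 60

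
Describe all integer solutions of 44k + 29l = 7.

Step 1: Compute gcd(44, 29) = 1.
Since 1 divides 7, solutions exist.

Step 2: Find a particular solution using extended Euclidean algorithm.
We get k₀ = 14, l₀ = -21.
Check: 44*14 + 29*-21 = 7 = 7 ✓

Step 3: Write the general solution.
k = 14 + (29/1)t = 14 + 29t
l = -21 - (44/1)t = -21 - 44t
for any integer t.

k = 14 + 29t, l = -21 - 44t for integer t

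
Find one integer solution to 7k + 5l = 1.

Step 1: Check solvability.
gcd(7, 5) = 1
Since 1 divides 1, solutions exist.

Step 2: Apply extended Euclidean algorithm to find gcd.
We find integers such that 7*x0 + 5*y0 = 1

Step 3: Scale the particular solution.
Multiply by 1/1 = 1:
k = -2, l = 3

Step 4: Verify.
7*(-2) + 5*(3) = 1 = 1 ✓

k = -2, l = 3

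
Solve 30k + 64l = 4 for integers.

Step 1: Check solvability.
gcd(30, 64) = 2
Since 2 divides 4, solutions exist.

Step 2: Apply extended Euclidean algorithm to find gcd.
We find integers such that 30*x0 + 64*y0 = 2

Step 3: Scale the particular solution.
Multiply by 4/2 = 2:
k = 30, l = -14

Step 4: Verify.
30*(30) + 64*(-14) = 4 = 4 ✓

k = 30, l = -14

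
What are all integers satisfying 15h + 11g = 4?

Step 1: Compute gcd(15, 11) = 1.
Since 1 divides 4, solutions exist.

Step 2: Find a particular solution using extended Euclidean algorithm.
We get h₀ = 12, g₀ = -16.
Check: 15*12 + 11*-16 = 4 = 4 ✓

Step 3: Write the general solution.
h = 12 + (11/1)t = 12 + 11t
g = -16 - (15/1)t = -16 - 15t
for any integer t.

h = 12 + 11t, g = -16 - 15t for integer t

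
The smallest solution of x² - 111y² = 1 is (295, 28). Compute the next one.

Solutions to x² - Dy² = 1 are generated by powers of (x₀ + y₀√D).
The next solution satisfies x₁ + y₁√111 = (x₀ + y₀√111)², giving:
x₁ = x₀² + 111y₀² = 295² + 111·28² = 87025 + 87024 = 174049
y₁ = 2x₀y₀ = 2·295·28 = 16520

Verify: 174049² - 111·16520² = 30293054401 - 30293054400 = 1 ✓

x = 174049, y = 16520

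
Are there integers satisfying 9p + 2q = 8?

Step 1: Compute gcd(9, 2).
gcd(9, 2) = 1

Step 2: Check divisibility.
Does 1 divide 8? 8 = 1 x 8, so yes.

By the theorem on linear Diophantine equations, 9p + 2q = 8 has integer solutions if and only if gcd(9, 2) divides 8. Since 1 | 8, solutions exist.

Yes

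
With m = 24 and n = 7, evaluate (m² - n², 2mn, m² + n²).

a = m² - n² = 576 - 49 = 527
b = 2mn = 2·24·7 = 336
c = m² + n² = 576 + 49 = 625
Verify: 527² + 336² = 277729 + 112896 = 390625 = 625² ✓

(527, 336, 625)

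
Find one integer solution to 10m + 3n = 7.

Step 1: Check solvability.
gcd(10, 3) = 1
Since 1 divides 7, solutions exist.

Step 2: Apply extended Euclidean algorithm to find gcd.
We find integers such that 10*x0 + 3*y0 = 1

Step 3: Scale the particular solution.
Multiply by 7/1 = 7:
m = 7, n = -21

Step 4: Verify.
10*(7) + 3*(-21) = 7 = 7 ✓

m = 7, n = -21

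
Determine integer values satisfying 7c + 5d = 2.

Step 1: Check solvability.
gcd(7, 5) = 1
Since 1 divides 2, solutions exist.

Step 2: Apply extended Euclidean algorithm to find gcd.
We find integers such that 7*x0 + 5*y0 = 1

Step 3: Scale the particular solution.
Multiply by 2/1 = 2:
c = -4, d = 6

Step 4: Verify.
7*(-4) + 5*(6) = 2 = 2 ✓

c = -4, d = 6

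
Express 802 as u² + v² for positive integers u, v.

We need to find integers u, v > 0 such that u² + v² = 802.
Trying u = 19: v² = 802 - 19² = 802 - 361 = 441
v = 21
Check: 19² + 21² = 361 + 441 = 802 ✓

802 = 19² + 21²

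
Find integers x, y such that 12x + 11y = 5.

Step 1: Check solvability.
gcd(12, 11) = 1
Since 1 divides 5, solutions exist.

Step 2: Apply extended Euclidean algorithm to find gcd.
We find integers such that 12*x0 + 11*y0 = 1

Step 3: Scale the particular solution.
Multiply by 5/1 = 5:
x = 5, y = -5

Step 4: Verify.
12*(5) + 11*(-5) = 5 = 5 ✓

x = 5, y = -5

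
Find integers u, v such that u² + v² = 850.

We need to find integers u, v > 0 such that u² + v² = 850.
Trying u = 3: v² = 850 - 3² = 850 - 9 = 841
v = 29
Check: 3² + 29² = 9 + 841 = 850 ✓

850 = 3² + 29²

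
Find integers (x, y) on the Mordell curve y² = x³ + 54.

Try small integer x values and check whether x³ + 54 is a perfect square.
x = 3: x³ + 54 = 3³ + 54 = 27 + 54 = 81
Is 81 a perfect square? 9² = 81 ✓
So (x, y) = (3, -9) is a solution.

x = 3, y = -9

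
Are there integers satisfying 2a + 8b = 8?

Step 1: Compute gcd(2, 8).
gcd(2, 8) = 2

Step 2: Check divisibility.
Does 2 divide 8? 8 = 2 x 4, so yes.

By the theorem on linear Diophantine equations, 2a + 8b = 8 has integer solutions if and only if gcd(2, 8) divides 8. Since 2 | 8, solutions exist.

Yes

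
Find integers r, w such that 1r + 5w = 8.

Step 1: Check solvability.
gcd(1, 5) = 1
Since 1 divides 8, solutions exist.

Step 2: Apply extended Euclidean algorithm to find gcd.
We find integers such that 1*x0 + 5*y0 = 1

Step 3: Scale the particular solution.
Multiply by 8/1 = 8:
r = 8, w = 0

Step 4: Verify.
1*(8) + 5*(0) = 8 = 8 ✓

r = 8, w = 0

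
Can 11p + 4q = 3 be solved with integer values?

Step 1: Compute gcd(11, 4).
gcd(11, 4) = 1

Step 2: Check divisibility.
Does 1 divide 3? 3 = 1 x 3, so yes.

By the theorem on linear Diophantine equations, 11p + 4q = 3 has integer solutions if and only if gcd(11, 4) divides 3. Since 1 | 3, solutions exist.

Yes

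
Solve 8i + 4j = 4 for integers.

Step 1: Check solvability.
gcd(8, 4) = 4
Since 4 divides 4, solutions exist.

Step 2: Apply extended Euclidean algorithm to find gcd.
We find integers such that 8*x0 + 4*y0 = 4

Step 3: Scale the particular solution.
Multiply by 4/4 = 1:
i = 0, j = 1

Step 4: Verify.
8*(0) + 4*(1) = 4 = 4 ✓

i = 0, j = 1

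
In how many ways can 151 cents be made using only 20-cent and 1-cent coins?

We need non-negative integers (x, y) with 20x + 1y = 151.
For each x from 0 to 7, check if (151 - 20x) is a non-negative multiple of 1.
Solutions (x, y): (0,151), (1,131), (2,111), (3,91), ...
Count: 8

8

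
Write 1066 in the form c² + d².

We need to find integers c, d > 0 such that c² + d² = 1066.
Trying c = 15: d² = 1066 - 15² = 1066 - 225 = 841
d = 29
Check: 15² + 29² = 225 + 841 = 1066 ✓

1066 = 15² + 29²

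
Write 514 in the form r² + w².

We need to find integers r, w > 0 such that r² + w² = 514.
Trying r = 15: w² = 514 - 15² = 514 - 225 = 289
w = 17
Check: 15² + 17² = 225 + 289 = 514 ✓

514 = 15² + 17²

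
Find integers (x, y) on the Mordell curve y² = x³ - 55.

Try small integer x values and check whether x³ - 55 is a perfect square.
x = 4: x³ - 55 = 4³ - 55 = 64 - 55 = 9
Is 9 a perfect square? 3² = 9 ✓
So (x, y) = (4, -3) is a solution.

x = 4, y = -3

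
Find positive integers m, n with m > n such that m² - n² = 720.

Factor: m² - n² = (m+n)(m-n) = 720.
We need two factors of 720 with the same parity.
Use m+n = 360 and m-n = 2 (product 360·2 = 720).
Adding: 2m = 362, so m = 181.
Subtracting: 2n = 358, so n = 179.
Check: 181² - 179² = 32761 - 32041 = 720 ✓

m = 181, n = 179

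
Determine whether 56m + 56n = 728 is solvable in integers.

Step 1: Compute gcd(56, 56).
gcd(56, 56) = 56

Step 2: Check divisibility.
Does 56 divide 728? 728 = 56 x 13, so yes.

By the theorem on linear Diophantine equations, 56m + 56n = 728 has integer solutions if and only if gcd(56, 56) divides 728. Since 56 | 728, solutions exist.

Yes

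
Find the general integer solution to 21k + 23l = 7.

Step 1: Compute gcd(21, 23) = 1.
Since 1 divides 7, solutions exist.

Step 2: Find a particular solution using extended Euclidean algorithm.
We get k₀ = 77, l₀ = -70.
Check: 21*77 + 23*-70 = 7 = 7 ✓

Step 3: Write the general solution.
k = 77 + (23/1)t = 77 + 23t
l = -70 - (21/1)t = -70 - 21t
for any integer t.

k = 77 + 23t, l = -70 - 21t for integer t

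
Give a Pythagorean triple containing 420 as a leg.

We need the other leg and hypotenuse such that 420² + x² = c².
Take x = 341, c = 541: 420² + 341² = 176400 + 116281 = 292681 = 541² ✓
Triple: (341, 420, 541)

(341, 420, 541)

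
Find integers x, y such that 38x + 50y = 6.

Step 1: Check solvability.
gcd(38, 50) = 2
Since 2 divides 6, solutions exist.

Step 2: Apply extended Euclidean algorithm to find gcd.
We find integers such that 38*x0 + 50*y0 = 2

Step 3: Scale the particular solution.
Multiply by 6/2 = 3:
x = 12, y = -9

Step 4: Verify.
38*(12) + 50*(-9) = 6 = 6 ✓

x = 12, y = -9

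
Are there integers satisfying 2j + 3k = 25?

Step 1: Compute gcd(2, 3).
gcd(2, 3) = 1

Step 2: Check divisibility.
Does 1 divide 25? 25 = 1 x 25, so yes.

By the theorem on linear Diophantine equations, 2j + 3k = 25 has integer solutions if and only if gcd(2, 3) divides 25. Since 1 | 25, solutions exist.

Yes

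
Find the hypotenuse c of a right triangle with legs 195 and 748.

c² = a² + b² = 195² + 748² = 38025 + 559504 = 597529
c = 773

773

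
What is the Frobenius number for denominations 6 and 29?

For two coprime denominations a and b, the Frobenius number (largest value not representable as a non-negative combination) is ab - a - b.
Here gcd(6, 29) = 1, so they are coprime.
F(6, 29) = 6·29 - 6 - 29 = 174 - 35 = 139

139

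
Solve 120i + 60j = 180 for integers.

Step 1: Check solvability.
gcd(120, 60) = 60
Since 60 divides 180, solutions exist.

Step 2: Apply extended Euclidean algorithm to find gcd.
We find integers such that 120*x0 + 60*y0 = 60

Step 3: Scale the particular solution.
Multiply by 180/60 = 3:
i = 0, j = 3

Step 4: Verify.
120*(0) + 60*(3) = 180 = 180 ✓

i = 0, j = 3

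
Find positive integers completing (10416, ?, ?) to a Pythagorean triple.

We need the other leg and hypotenuse such that 10416² + x² = c².
Take x = 1062, c = 10470: 10416² + 1062² = 108493056 + 1127844 = 109620900 = 10470² ✓
Triple: (1062, 10416, 10470)

(1062, 10416, 10470)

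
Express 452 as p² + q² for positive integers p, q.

We need to find integers p, q > 0 such that p² + q² = 452.
Trying p = 14: q² = 452 - 14² = 452 - 196 = 256
q = 16
Check: 14² + 16² = 196 + 256 = 452 ✓

452 = 14² + 16²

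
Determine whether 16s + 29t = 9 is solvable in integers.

Step 1: Compute gcd(16, 29).
gcd(16, 29) = 1

Step 2: Check divisibility.
Does 1 divide 9? 9 = 1 x 9, so yes.

By the theorem on linear Diophantine equations, 16s + 29t = 9 has integer solutions if and only if gcd(16, 29) divides 9. Since 1 | 9, solutions exist.

Yes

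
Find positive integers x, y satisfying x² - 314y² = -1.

We need x² = 314y² - 1. Try successive y:
y = 1: x² = 314·1² - 1 = 313, not a perfect square
y = 2: x² = 314·2² - 1 = 1255, not a perfect square
y = 3: x² = 314·3² - 1 = 2825, not a perfect square
...
y = 25: x² = 314·25² - 1 = 196249 = 443² ✓
Check: 443² - 314·25² = 196249 - 196250 = -1 ✓

x = 443, y = 25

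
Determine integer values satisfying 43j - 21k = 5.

Step 1: Check solvability.
gcd(43, 21) = 1
Since 1 divides 5, solutions exist.

Step 2: Apply extended Euclidean algorithm to find gcd.
We find integers such that 43*x0 + 21*y0 = 1

Step 3: Scale the particular solution.
Multiply by 5/1 = 5:
j = 5, k = 10

Step 4: Verify.
43*(5) - 21*(10) = 5 = 5 ✓

j = 5, k = 10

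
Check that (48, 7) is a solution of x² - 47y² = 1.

Compute x² = 48² = 2304
Compute 47y² = 47·7² = 47·49 = 2303
x² - 47y² = 2304 - 2303 = 1
Since this equals 1, (48, 7) is a solution.

Yes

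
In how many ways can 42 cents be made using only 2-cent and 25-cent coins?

We need non-negative integers (x, y) with 2x + 25y = 42.
For each x from 0 to 21, check if (42 - 2x) is a non-negative multiple of 25.
Solutions (x, y): (21,0)
Count: 1

1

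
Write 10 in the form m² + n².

We need to find integers m, n > 0 such that m² + n² = 10.
Trying m = 1: n² = 10 - 1² = 10 - 1 = 9
n = 3
Check: 1² + 3² = 1 + 9 = 10 ✓

10 = 1² + 3²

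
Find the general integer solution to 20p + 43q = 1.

Step 1: Compute gcd(20, 43) = 1.
Since 1 divides 1, solutions exist.

Step 2: Find a particular solution using extended Euclidean algorithm.
We get p₀ = -15, q₀ = 7.
Check: 20*-15 + 43*7 = 1 = 1 ✓

Step 3: Write the general solution.
p = -15 + (43/1)t = -15 + 43t
q = 7 - (20/1)t = 7 - 20t
for any integer t.

p = -15 + 43t, q = 7 - 20t for integer t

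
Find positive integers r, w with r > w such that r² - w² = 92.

Factor: r² - w² = (r+w)(r-w) = 92.
We need two factors of 92 with the same parity.
Use r+w = 46 and r-w = 2 (product 46·2 = 92).
Adding: 2r = 48, so r = 24.
Subtracting: 2w = 44, so w = 22.
Check: 24² - 22² = 576 - 484 = 92 ✓

r = 24, w = 22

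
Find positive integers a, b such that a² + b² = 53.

Search for a with 53 - a² a perfect square.
a = 2: 53 - 2² = 53 - 4 = 49 = 7² ✓
So a = 2, b = 7.

a = 2, b = 7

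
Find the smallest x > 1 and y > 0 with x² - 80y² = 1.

We seek the smallest positive integers (x, y) with x² - 80y² = 1, i.e., x² = 80y² + 1.
Try successive y values:
y = 1: x² = 80·1² + 1 = 81, x = 9 ✓

Verify: 9² - 80·1² = 81 - 80 = 1 ✓

x = 9, y = 1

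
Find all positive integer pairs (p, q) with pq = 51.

The positive divisors of 51 are: 1, 3, 17, 51.
Each divisor d gives the pair (d, 51/d):
(1, 51), (3, 17), (17, 3), (51, 1)

(1, 51), (3, 17), (17, 3), (51, 1)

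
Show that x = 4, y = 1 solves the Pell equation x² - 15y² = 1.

Compute x² = 4² = 16
Compute 15y² = 15·1² = 15·1 = 15
x² - 15y² = 16 - 15 = 1
Since this equals 1, (4, 1) is a solution.

Yes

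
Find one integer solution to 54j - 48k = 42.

Step 1: Check solvability.
gcd(54, 48) = 6
Since 6 divides 42, solutions exist.

Step 2: Apply extended Euclidean algorithm to find gcd.
We find integers such that 54*x0 + 48*y0 = 6

Step 3: Scale the particular solution.
Multiply by 42/6 = 7:
j = 7, k = 7

Step 4: Verify.
54*(7) - 48*(7) = 42 = 42 ✓

j = 7, k = 7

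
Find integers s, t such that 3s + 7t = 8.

Step 1: Check solvability.
gcd(3, 7) = 1
Since 1 divides 8, solutions exist.

Step 2: Apply extended Euclidean algorithm to find gcd.
We find integers such that 3*x0 + 7*y0 = 1

Step 3: Scale the particular solution.
Multiply by 8/1 = 8:
s = -16, t = 8

Step 4: Verify.
3*(-16) + 7*(8) = 8 = 8 ✓

s = -16, t = 8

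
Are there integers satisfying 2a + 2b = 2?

Step 1: Compute gcd(2, 2).
gcd(2, 2) = 2

Step 2: Check divisibility.
Does 2 divide 2? 2 = 2 x 1, so yes.

By the theorem on linear Diophantine equations, 2a + 2b = 2 has integer solutions if and only if gcd(2, 2) divides 2. Since 2 | 2, solutions exist.

Yes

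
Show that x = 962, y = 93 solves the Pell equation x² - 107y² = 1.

Compute x² = 962² = 925444
Compute 107y² = 107·93² = 107·8649 = 925443
x² - 107y² = 925444 - 925443 = 1
Since this equals 1, (962, 93) is a solution.

Yes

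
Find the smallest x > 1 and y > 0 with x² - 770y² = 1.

We seek the smallest positive integers (x, y) with x² - 770y² = 1, i.e., x² = 770y² + 1.
Try successive y values:
y = 1: x² = 770·1² + 1 = 771, not a perfect square
y = 2: x² = 770·2² + 1 = 3081, not a perfect square
y = 3: x² = 770·3² + 1 = 6931, not a perfect square
... continuing the search (or via continued fractions) ...
y = 4: x² = 770·4² + 1 = 12321, x = 111 ✓

Verify: 111² - 770·4² = 12321 - 12320 = 1 ✓

x = 111, y = 4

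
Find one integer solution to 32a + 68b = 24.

Step 1: Check solvability.
gcd(32, 68) = 4
Since 4 divides 24, solutions exist.

Step 2: Apply extended Euclidean algorithm to find gcd.
We find integers such that 32*x0 + 68*y0 = 4

Step 3: Scale the particular solution.
Multiply by 24/4 = 6:
a = -12, b = 6

Step 4: Verify.
32*(-12) + 68*(6) = 24 = 24 ✓

a = -12, b = 6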